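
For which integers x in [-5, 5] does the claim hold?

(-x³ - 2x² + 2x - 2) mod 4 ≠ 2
Holds for: {-5, -3, -1, 1, 3, 5}
Fails for: {-4, -2, 0, 2, 4}

Answer: {-5, -3, -1, 1, 3, 5}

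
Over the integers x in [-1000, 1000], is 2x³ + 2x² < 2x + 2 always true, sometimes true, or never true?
Holds at x = 0: LHS = 2·0³ + 2·0² = 0, RHS = 2·0 + 2 = 2; 0 < 2 — holds
Fails at x = 1: LHS = 2·1³ + 2·1² = 4, RHS = 2·1 + 2 = 4; 4 < 4 — FAILS
It is satisfied by some integers in the range but not all.

Answer: Sometimes true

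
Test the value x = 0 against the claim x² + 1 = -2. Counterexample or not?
Substitute x = 0 into the relation:
x = 0: LHS = 0² + 1 = 1; 1 = -2 — FAILS

Since the claim fails at x = 0, this value is a counterexample.

Answer: Yes, x = 0 is a counterexample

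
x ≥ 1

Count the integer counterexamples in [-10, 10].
Counterexamples in [-10, 10]: {-10, -9, -8, -7, -6, -5, -4, -3, -2, -1, 0}.

Counting them gives 11 values.

Answer: 11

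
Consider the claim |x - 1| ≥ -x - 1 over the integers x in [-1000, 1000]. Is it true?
Over all integers in [-1000, 1000], LHS − RHS is smallest at x = 0, where it equals 2:
x = 0: LHS = |0 - 1| = |-1| = 1, RHS = -0 - 1 = -1; 1 ≥ -1 — holds
At the ends of the range:
x = -1000: LHS = |(-1000) - 1| = |-1001| = 1001, RHS = -(-1000) - 1 = 999; 1001 ≥ 999 — holds
x = 1000: LHS = |1000 - 1| = |999| = 999, RHS = -1000 - 1 = -1001; 999 ≥ -1001 — holds
Hence LHS − RHS is never negative, i.e. LHS ≥ RHS throughout, so the relation holds for every integer in [-1000, 1000].

No counterexample exists.

Answer: True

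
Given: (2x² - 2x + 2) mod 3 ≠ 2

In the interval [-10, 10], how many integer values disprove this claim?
Counterexamples in [-10, 10]: {-9, -8, -6, -5, -3, -2, 0, 1, 3, 4, 6, 7, 9, 10}.

Counting them gives 14 values.

Answer: 14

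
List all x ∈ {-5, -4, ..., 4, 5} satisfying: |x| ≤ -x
Holds for: {-5, -4, -3, -2, -1, 0}
Fails for: {1, 2, 3, 4, 5}

Answer: {-5, -4, -3, -2, -1, 0}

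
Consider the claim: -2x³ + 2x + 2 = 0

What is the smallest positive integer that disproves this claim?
Testing positive integers:
x = 1: LHS = -2·1³ + 2·1 + 2 = 2; 2 = 0 — FAILS  ← smallest positive counterexample

Answer: x = 1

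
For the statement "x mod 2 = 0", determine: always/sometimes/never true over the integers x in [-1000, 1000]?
Holds at x = 0: LHS = 0 mod 2 = 0; 0 = 0 — holds
Fails at x = 1: LHS = 1 mod 2 = 1; 1 = 0 — FAILS
It is satisfied by some integers in the range but not all.

Answer: Sometimes true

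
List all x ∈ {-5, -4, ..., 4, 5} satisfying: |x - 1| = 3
Holds for: {-2, 4}
Fails for: {-5, -4, -3, -1, 0, 1, 2, 3, 5}

Answer: {-2, 4}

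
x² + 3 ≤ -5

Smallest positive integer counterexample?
Testing positive integers:
x = 1: LHS = 1² + 3 = 4; 4 ≤ -5 — FAILS  ← smallest positive counterexample

Answer: x = 1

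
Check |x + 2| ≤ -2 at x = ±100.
x = 100: LHS = |100 + 2| = |102| = 102; 102 ≤ -2 — FAILS
x = -100: LHS = |(-100) + 2| = |-98| = 98; 98 ≤ -2 — FAILS

Answer: No, fails for both x = 100 and x = -100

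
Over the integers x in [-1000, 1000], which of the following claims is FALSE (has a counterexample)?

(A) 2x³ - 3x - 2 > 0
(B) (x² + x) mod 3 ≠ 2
(A) x = 0: LHS = 2·0³ - 3·0 - 2 = -2; -2 > 0 — FAILS
(B) x = 1: LHS = (1² + 1) mod 3 = 2 mod 3 = 2; 2 ≠ 2 — FAILS

Answer: Both A and B are false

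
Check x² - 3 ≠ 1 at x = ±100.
x = 100: LHS = 100² - 3 = 9997; 9997 ≠ 1 — holds
x = -100: LHS = (-100)² - 3 = 9997; 9997 ≠ 1 — holds

Answer: Yes, holds for both x = 100 and x = -100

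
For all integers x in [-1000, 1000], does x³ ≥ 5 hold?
The claim fails at x = 0:
x = 0: LHS = 0³ = 0; 0 ≥ 5 — FAILS

Because a single integer refutes it, the statement is false.

Answer: False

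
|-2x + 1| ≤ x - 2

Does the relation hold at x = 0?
x = 0: LHS = |-2·0 + 1| = |1| = 1, RHS = 0 - 2 = -2; 1 ≤ -2 — FAILS

The relation fails at x = 0, so x = 0 is a counterexample.

Answer: No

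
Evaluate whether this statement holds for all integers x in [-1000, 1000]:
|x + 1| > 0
The claim fails at x = -1:
x = -1: LHS = |(-1) + 1| = |0| = 0; 0 > 0 — FAILS

Because a single integer refutes it, the statement is false.

Answer: False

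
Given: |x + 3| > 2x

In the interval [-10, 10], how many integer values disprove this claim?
Counterexamples in [-10, 10]: {3, 4, 5, 6, 7, 8, 9, 10}.

Counting them gives 8 values.

Answer: 8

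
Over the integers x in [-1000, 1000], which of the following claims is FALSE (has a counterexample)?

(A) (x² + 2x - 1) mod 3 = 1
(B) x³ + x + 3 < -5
(A) x = 0: LHS = (0² + 2·0 - 1) mod 3 = (-1) mod 3 = 2; 2 = 1 — FAILS
(B) x = 0: LHS = 0³ + 0 + 3 = 3; 3 < -5 — FAILS

Answer: Both A and B are false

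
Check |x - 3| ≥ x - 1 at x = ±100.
x = 100: LHS = |100 - 3| = |97| = 97, RHS = 100 - 1 = 99; 97 ≥ 99 — FAILS
x = -100: LHS = |(-100) - 3| = |-103| = 103, RHS = (-100) - 1 = -101; 103 ≥ -101 — holds

Answer: Partially: fails for x = 100, holds for x = -100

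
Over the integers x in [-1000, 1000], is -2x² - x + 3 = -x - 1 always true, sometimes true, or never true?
Track d = LHS − RHS over the integers in [-1000, 1000]. Equality would need d = 0, but d changes sign only between consecutive integers, jumping over 0:
x = -2: LHS = -2·(-2)² - (-2) + 3 = -3, RHS = -(-2) - 1 = 1; -3 = 1 — FAILS  (d = -4)
x = -1: LHS = -2·(-1)² - (-1) + 3 = 2, RHS = -(-1) - 1 = 0; 2 = 0 — FAILS  (d = 2)
x = 1: LHS = -2·1² - 1 + 3 = 0, RHS = -1 - 1 = -2; 0 = -2 — FAILS  (d = 2)
x = 2: LHS = -2·2² - 2 + 3 = -7, RHS = -2 - 1 = -3; -7 = -3 — FAILS  (d = -4)
Away from these crossings d keeps a constant sign, and checking every integer in [-1000, 1000] confirms d ≠ 0 throughout. Hence the two sides are never equal, so the claimed relation (=) fails for every integer in [-1000, 1000].

No integer in the range satisfies it.

Answer: Never true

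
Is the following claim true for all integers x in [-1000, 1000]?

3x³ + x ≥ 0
The claim fails at x = -1:
x = -1: LHS = 3·(-1)³ + (-1) = -4; -4 ≥ 0 — FAILS

Because a single integer refutes it, the statement is false.

Answer: False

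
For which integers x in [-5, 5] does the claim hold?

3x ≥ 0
Holds for: {0, 1, 2, 3, 4, 5}
Fails for: {-5, -4, -3, -2, -1}

Answer: {0, 1, 2, 3, 4, 5}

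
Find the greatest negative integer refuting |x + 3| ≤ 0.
Testing negative integers from -1 downward:
x = -1: LHS = |(-1) + 3| = |2| = 2; 2 ≤ 0 — FAILS  ← closest negative counterexample to 0

Answer: x = -1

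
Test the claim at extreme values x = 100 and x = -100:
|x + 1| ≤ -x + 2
x = 100: LHS = |100 + 1| = |101| = 101, RHS = -100 + 2 = -98; 101 ≤ -98 — FAILS
x = -100: LHS = |(-100) + 1| = |-99| = 99, RHS = -(-100) + 2 = 102; 99 ≤ 102 — holds

Answer: Partially: fails for x = 100, holds for x = -100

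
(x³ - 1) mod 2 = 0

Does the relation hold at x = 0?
x = 0: LHS = (0³ - 1) mod 2 = (-1) mod 2 = 1; 1 = 0 — FAILS

The relation fails at x = 0, so x = 0 is a counterexample.

Answer: No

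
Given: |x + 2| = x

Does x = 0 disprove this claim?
Substitute x = 0 into the relation:
x = 0: LHS = |0 + 2| = |2| = 2; 2 = 0 — FAILS

Since the claim fails at x = 0, this value is a counterexample.

Answer: Yes, x = 0 is a counterexample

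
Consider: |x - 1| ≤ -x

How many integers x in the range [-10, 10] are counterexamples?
Counterexamples in [-10, 10]: {-10, -9, -8, -7, -6, -5, -4, -3, -2, -1, 0, 1, 2, 3, 4, 5, 6, 7, 8, 9, 10}.

Counting them gives 21 values.

Answer: 21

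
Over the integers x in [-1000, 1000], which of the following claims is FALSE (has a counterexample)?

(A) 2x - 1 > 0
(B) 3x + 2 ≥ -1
(A) x = 0: LHS = 2·0 - 1 = -1; -1 > 0 — FAILS
(B) x = -2: LHS = 3·(-2) + 2 = -4; -4 ≥ -1 — FAILS

Answer: Both A and B are false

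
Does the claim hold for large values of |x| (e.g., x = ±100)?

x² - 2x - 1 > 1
x = 100: LHS = 100² - 2·100 - 1 = 9799; 9799 > 1 — holds
x = -100: LHS = (-100)² - 2·(-100) - 1 = 10199; 10199 > 1 — holds

Answer: Yes, holds for both x = 100 and x = -100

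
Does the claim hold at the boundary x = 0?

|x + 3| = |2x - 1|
x = 0: LHS = |0 + 3| = |3| = 3, RHS = |2·0 - 1| = |-1| = 1; 3 = 1 — FAILS

The relation fails at x = 0, so x = 0 is a counterexample.

Answer: No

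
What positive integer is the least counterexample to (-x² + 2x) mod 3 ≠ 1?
Testing positive integers:
x = 1: LHS = (-1² + 2·1) mod 3 = 1 mod 3 = 1; 1 ≠ 1 — FAILS  ← smallest positive counterexample

Answer: x = 1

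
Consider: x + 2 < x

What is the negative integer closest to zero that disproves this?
Testing negative integers from -1 downward:
x = -1: LHS = (-1) + 2 = 1; 1 < -1 — FAILS  ← closest negative counterexample to 0

Answer: x = -1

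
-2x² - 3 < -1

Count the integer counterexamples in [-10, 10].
Over all integers in [-10, 10], LHS − RHS is largest at x = 0, where it equals -2:
x = 0: LHS = -2·0² - 3 = -3; -3 < -1 — holds
At the ends of the range:
x = -10: LHS = -2·(-10)² - 3 = -203; -203 < -1 — holds
x = 10: LHS = -2·10² - 3 = -203; -203 < -1 — holds
Hence LHS − RHS is never zero or positive, i.e. LHS < RHS throughout, so the relation holds for every integer in [-10, 10].

No counterexample appears in that range.

Answer: 0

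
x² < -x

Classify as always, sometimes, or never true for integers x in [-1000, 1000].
Over all integers in [-1000, 1000], LHS − RHS is smallest at x = 0, where it equals 0:
x = 0: LHS = 0² = 0, RHS = -0 = 0; 0 < 0 — FAILS
At the ends of the range:
x = -1000: LHS = (-1000)² = 1000000, RHS = -(-1000) = 1000; 1000000 < 1000 — FAILS
x = 1000: LHS = 1000² = 1000000; 1000000 < -1000 — FAILS
Hence LHS − RHS is never negative, i.e. LHS ≥ RHS throughout, so the claimed relation (<) fails for every integer in [-1000, 1000].

No integer in the range satisfies it.

Answer: Never true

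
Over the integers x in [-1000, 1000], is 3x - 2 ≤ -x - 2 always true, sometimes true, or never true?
Holds at x = 0: LHS = 3·0 - 2 = -2, RHS = -0 - 2 = -2; -2 ≤ -2 — holds
Fails at x = 1: LHS = 3·1 - 2 = 1, RHS = -1 - 2 = -3; 1 ≤ -3 — FAILS
It is satisfied by some integers in the range but not all.

Answer: Sometimes true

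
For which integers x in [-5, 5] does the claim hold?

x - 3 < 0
Holds for: {-5, -4, -3, -2, -1, 0, 1, 2}
Fails for: {3, 4, 5}

Answer: {-5, -4, -3, -2, -1, 0, 1, 2}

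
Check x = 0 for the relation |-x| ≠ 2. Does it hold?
x = 0: LHS = |-0| = |0| = 0; 0 ≠ 2 — holds

The relation is satisfied at x = 0.

Answer: Yes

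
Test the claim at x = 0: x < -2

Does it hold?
x = 0: 0 < -2 — FAILS

The relation fails at x = 0, so x = 0 is a counterexample.

Answer: No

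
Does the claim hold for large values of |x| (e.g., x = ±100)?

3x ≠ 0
x = 100: LHS = 3·100 = 300; 300 ≠ 0 — holds
x = -100: LHS = 3·(-100) = -300; -300 ≠ 0 — holds

Answer: Yes, holds for both x = 100 and x = -100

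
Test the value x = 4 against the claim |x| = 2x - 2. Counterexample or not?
Substitute x = 4 into the relation:
x = 4: LHS = |4| = 4, RHS = 2·4 - 2 = 6; 4 = 6 — FAILS

Since the claim fails at x = 4, this value is a counterexample.

Answer: Yes, x = 4 is a counterexample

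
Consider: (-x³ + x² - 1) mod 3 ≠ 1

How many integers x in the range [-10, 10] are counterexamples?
Counterexamples in [-10, 10]: {-10, -7, -4, -1, 2, 5, 8}.

Counting them gives 7 values.

Answer: 7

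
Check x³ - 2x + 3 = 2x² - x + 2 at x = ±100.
x = 100: LHS = 100³ - 2·100 + 3 = 999803, RHS = 2·100² - 100 + 2 = 19902; 999803 = 19902 — FAILS
x = -100: LHS = (-100)³ - 2·(-100) + 3 = -999797, RHS = 2·(-100)² - (-100) + 2 = 20102; -999797 = 20102 — FAILS

Answer: No, fails for both x = 100 and x = -100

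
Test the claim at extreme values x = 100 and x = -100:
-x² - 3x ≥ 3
x = 100: LHS = -100² - 3·100 = -10300; -10300 ≥ 3 — FAILS
x = -100: LHS = -(-100)² - 3·(-100) = -9700; -9700 ≥ 3 — FAILS

Answer: No, fails for both x = 100 and x = -100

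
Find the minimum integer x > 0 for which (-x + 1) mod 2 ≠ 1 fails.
Testing positive integers:
x = 1: LHS = (-1 + 1) mod 2 = 0 mod 2 = 0; 0 ≠ 1 — holds
x = 2: LHS = (-2 + 1) mod 2 = (-1) mod 2 = 1; 1 ≠ 1 — FAILS  ← smallest positive counterexample

Answer: x = 2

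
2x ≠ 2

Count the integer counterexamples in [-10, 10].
Counterexamples in [-10, 10]: {1}.

Counting them gives 1 values.

Answer: 1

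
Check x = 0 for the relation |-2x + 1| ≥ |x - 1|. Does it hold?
x = 0: LHS = |-2·0 + 1| = |1| = 1, RHS = |0 - 1| = |-1| = 1; 1 ≥ 1 — holds

The relation is satisfied at x = 0.

Answer: Yes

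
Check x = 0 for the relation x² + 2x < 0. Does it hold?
x = 0: LHS = 0² + 2·0 = 0; 0 < 0 — FAILS

The relation fails at x = 0, so x = 0 is a counterexample.

Answer: No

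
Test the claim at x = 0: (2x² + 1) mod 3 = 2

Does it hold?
x = 0: LHS = (2·0² + 1) mod 3 = 1 mod 3 = 1; 1 = 2 — FAILS

The relation fails at x = 0, so x = 0 is a counterexample.

Answer: No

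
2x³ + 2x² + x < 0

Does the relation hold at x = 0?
x = 0: LHS = 2·0³ + 2·0² + 0 = 0; 0 < 0 — FAILS

The relation fails at x = 0, so x = 0 is a counterexample.

Answer: No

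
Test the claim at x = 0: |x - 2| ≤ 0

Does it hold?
x = 0: LHS = |0 - 2| = |-2| = 2; 2 ≤ 0 — FAILS

The relation fails at x = 0, so x = 0 is a counterexample.

Answer: No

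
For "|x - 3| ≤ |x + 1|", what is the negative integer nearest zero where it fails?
Testing negative integers from -1 downward:
x = -1: LHS = |(-1) - 3| = |-4| = 4, RHS = |(-1) + 1| = |0| = 0; 4 ≤ 0 — FAILS  ← closest negative counterexample to 0

Answer: x = -1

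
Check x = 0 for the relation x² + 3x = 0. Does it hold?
x = 0: LHS = 0² + 3·0 = 0; 0 = 0 — holds

The relation is satisfied at x = 0.

Answer: Yes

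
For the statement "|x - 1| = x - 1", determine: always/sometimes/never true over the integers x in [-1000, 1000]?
Holds at x = 1: LHS = |1 - 1| = |0| = 0, RHS = 1 - 1 = 0; 0 = 0 — holds
Fails at x = 0: LHS = |0 - 1| = |-1| = 1, RHS = 0 - 1 = -1; 1 = -1 — FAILS
It is satisfied by some integers in the range but not all.

Answer: Sometimes true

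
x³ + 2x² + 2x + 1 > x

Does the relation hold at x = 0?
x = 0: LHS = 0³ + 2·0² + 2·0 + 1 = 1; 1 > 0 — holds

The relation is satisfied at x = 0.

Answer: Yes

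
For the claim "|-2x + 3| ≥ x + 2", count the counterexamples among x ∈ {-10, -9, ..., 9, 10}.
Counterexamples in [-10, 10]: {1, 2, 3, 4}.

Counting them gives 4 values.

Answer: 4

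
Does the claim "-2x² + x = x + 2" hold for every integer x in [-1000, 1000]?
The claim fails at x = 0:
x = 0: LHS = -2·0² + 0 = 0, RHS = 0 + 2 = 2; 0 = 2 — FAILS

Because a single integer refutes it, the statement is false.

Answer: False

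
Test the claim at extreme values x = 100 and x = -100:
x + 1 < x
x = 100: LHS = 100 + 1 = 101; 101 < 100 — FAILS
x = -100: LHS = (-100) + 1 = -99; -99 < -100 — FAILS

Answer: No, fails for both x = 100 and x = -100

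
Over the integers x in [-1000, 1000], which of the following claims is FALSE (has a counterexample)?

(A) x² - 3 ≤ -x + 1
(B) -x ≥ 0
(A) x = 2: LHS = 2² - 3 = 1, RHS = -2 + 1 = -1; 1 ≤ -1 — FAILS
(B) x = 1: -1 ≥ 0 — FAILS

Answer: Both A and B are false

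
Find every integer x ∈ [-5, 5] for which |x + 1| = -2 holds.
An absolute value is never negative, so the left side is ≥ 0 for every x, while the right side is -2. Tightest case in [-5, 5] is x = -1:
x = -1: LHS = |(-1) + 1| = |0| = 0; 0 = -2 — FAILS
Hence LHS − RHS is never 0, i.e. the two sides are never equal, so the claimed relation (=) fails for every integer in [-5, 5].

Answer: None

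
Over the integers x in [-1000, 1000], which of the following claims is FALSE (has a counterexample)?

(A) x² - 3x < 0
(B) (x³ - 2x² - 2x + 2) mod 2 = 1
(A) x = 0: LHS = 0² - 3·0 = 0; 0 < 0 — FAILS
(B) x = 0: LHS = (0³ - 2·0² - 2·0 + 2) mod 2 = 2 mod 2 = 0; 0 = 1 — FAILS

Answer: Both A and B are false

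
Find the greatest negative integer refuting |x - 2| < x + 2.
Testing negative integers from -1 downward:
x = -1: LHS = |(-1) - 2| = |-3| = 3, RHS = (-1) + 2 = 1; 3 < 1 — FAILS  ← closest negative counterexample to 0

Answer: x = -1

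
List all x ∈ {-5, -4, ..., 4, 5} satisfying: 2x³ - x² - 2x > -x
Holds for: {2, 3, 4, 5}
Fails for: {-5, -4, -3, -2, -1, 0, 1}

Answer: {2, 3, 4, 5}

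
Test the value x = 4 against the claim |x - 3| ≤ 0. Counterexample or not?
Substitute x = 4 into the relation:
x = 4: LHS = |4 - 3| = |1| = 1; 1 ≤ 0 — FAILS

Since the claim fails at x = 4, this value is a counterexample.

Answer: Yes, x = 4 is a counterexample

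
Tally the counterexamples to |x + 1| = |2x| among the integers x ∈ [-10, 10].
Counterexamples in [-10, 10]: {-10, -9, -8, -7, -6, -5, -4, -3, -2, -1, 0, 2, 3, 4, 5, 6, 7, 8, 9, 10}.

Counting them gives 20 values.

Answer: 20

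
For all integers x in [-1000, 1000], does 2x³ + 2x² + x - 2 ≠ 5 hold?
Track d = LHS − RHS over the integers in [-1000, 1000]. Equality would need d = 0, but d changes sign only between consecutive integers, jumping over 0:
x = 1: LHS = 2·1³ + 2·1² + 1 - 2 = 3; 3 ≠ 5 — holds  (d = -2)
x = 2: LHS = 2·2³ + 2·2² + 2 - 2 = 24; 24 ≠ 5 — holds  (d = 19)
Away from these crossings d keeps a constant sign, and checking every integer in [-1000, 1000] confirms d ≠ 0 throughout. Hence the two sides are never equal, so the relation holds for every integer in [-1000, 1000].

No counterexample exists.

Answer: True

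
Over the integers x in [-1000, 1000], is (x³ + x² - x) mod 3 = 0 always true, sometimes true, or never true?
Holds at x = 0: LHS = (0³ + 0² - 0) mod 3 = 0 mod 3 = 0; 0 = 0 — holds
Fails at x = 1: LHS = (1³ + 1² - 1) mod 3 = 1 mod 3 = 1; 1 = 0 — FAILS
It is satisfied by some integers in the range but not all.

Answer: Sometimes true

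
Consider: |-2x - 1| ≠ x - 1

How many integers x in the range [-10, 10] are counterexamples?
Over all integers in [-10, 10], LHS − RHS is always positive; it is smallest at x = 0, where it equals 2:
x = 0: LHS = |-2·0 - 1| = |-1| = 1, RHS = 0 - 1 = -1; 1 ≠ -1 — holds
At the ends of the range:
x = -10: LHS = |-2·(-10) - 1| = |19| = 19, RHS = (-10) - 1 = -11; 19 ≠ -11 — holds
x = 10: LHS = |-2·10 - 1| = |-21| = 21, RHS = 10 - 1 = 9; 21 ≠ 9 — holds
Hence LHS − RHS is never 0, i.e. the two sides are never equal, so the relation holds for every integer in [-10, 10].

No counterexample appears in that range.

Answer: 0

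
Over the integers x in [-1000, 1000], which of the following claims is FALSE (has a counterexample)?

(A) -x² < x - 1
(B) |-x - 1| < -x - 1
(A) x = 0: LHS = -0² = 0, RHS = 0 - 1 = -1; 0 < -1 — FAILS
(B) x = 0: LHS = |-0 - 1| = |-1| = 1, RHS = -0 - 1 = -1; 1 < -1 — FAILS

Answer: Both A and B are false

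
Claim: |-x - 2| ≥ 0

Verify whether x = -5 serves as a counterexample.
Substitute x = -5 into the relation:
x = -5: LHS = |-(-5) - 2| = |3| = 3; 3 ≥ 0 — holds

The relation holds at x = -5, so it is not a counterexample.

Answer: No, x = -5 is not a counterexample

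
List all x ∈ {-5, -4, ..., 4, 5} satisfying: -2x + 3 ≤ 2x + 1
Holds for: {1, 2, 3, 4, 5}
Fails for: {-5, -4, -3, -2, -1, 0}

Answer: {1, 2, 3, 4, 5}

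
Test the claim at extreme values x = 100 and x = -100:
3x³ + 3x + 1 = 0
x = 100: LHS = 3·100³ + 3·100 + 1 = 3000301; 3000301 = 0 — FAILS
x = -100: LHS = 3·(-100)³ + 3·(-100) + 1 = -3000299; -3000299 = 0 — FAILS

Answer: No, fails for both x = 100 and x = -100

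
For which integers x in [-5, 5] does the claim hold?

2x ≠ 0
Holds for: {-5, -4, -3, -2, -1, 1, 2, 3, 4, 5}
Fails for: {0}

Answer: {-5, -4, -3, -2, -1, 1, 2, 3, 4, 5}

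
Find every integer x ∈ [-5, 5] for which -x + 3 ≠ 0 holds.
Holds for: {-5, -4, -3, -2, -1, 0, 1, 2, 4, 5}
Fails for: {3}

Answer: {-5, -4, -3, -2, -1, 0, 1, 2, 4, 5}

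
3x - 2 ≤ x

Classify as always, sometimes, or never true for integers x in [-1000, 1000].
Holds at x = 0: LHS = 3·0 - 2 = -2; -2 ≤ 0 — holds
Fails at x = 2: LHS = 3·2 - 2 = 4; 4 ≤ 2 — FAILS
It is satisfied by some integers in the range but not all.

Answer: Sometimes true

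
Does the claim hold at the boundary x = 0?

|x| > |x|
x = 0: LHS = |0| = 0, RHS = |0| = 0; 0 > 0 — FAILS

The relation fails at x = 0, so x = 0 is a counterexample.

Answer: No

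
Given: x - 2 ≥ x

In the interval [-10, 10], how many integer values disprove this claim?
Counterexamples in [-10, 10]: {-10, -9, -8, -7, -6, -5, -4, -3, -2, -1, 0, 1, 2, 3, 4, 5, 6, 7, 8, 9, 10}.

Counting them gives 21 values.

Answer: 21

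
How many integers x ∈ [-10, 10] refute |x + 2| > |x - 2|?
Counterexamples in [-10, 10]: {-10, -9, -8, -7, -6, -5, -4, -3, -2, -1, 0}.

Counting them gives 11 values.

Answer: 11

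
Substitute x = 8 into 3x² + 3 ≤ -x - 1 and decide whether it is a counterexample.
Substitute x = 8 into the relation:
x = 8: LHS = 3·8² + 3 = 195, RHS = -8 - 1 = -9; 195 ≤ -9 — FAILS

Since the claim fails at x = 8, this value is a counterexample.

Answer: Yes, x = 8 is a counterexample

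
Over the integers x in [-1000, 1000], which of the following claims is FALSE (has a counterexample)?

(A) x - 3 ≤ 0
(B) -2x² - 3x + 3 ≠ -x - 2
(A) x = 4: LHS = 4 - 3 = 1; 1 ≤ 0 — FAILS

(B) Track d = LHS − RHS over the integers in [-1000, 1000]. Equality would need d = 0, but d changes sign only between consecutive integers, jumping over 0:
x = -3: LHS = -2·(-3)² - 3·(-3) + 3 = -6, RHS = -(-3) - 2 = 1; -6 ≠ 1 — holds  (d = -7)
x = -2: LHS = -2·(-2)² - 3·(-2) + 3 = 1, RHS = -(-2) - 2 = 0; 1 ≠ 0 — holds  (d = 1)
x = 1: LHS = -2·1² - 3·1 + 3 = -2, RHS = -1 - 2 = -3; -2 ≠ -3 — holds  (d = 1)
x = 2: LHS = -2·2² - 3·2 + 3 = -11, RHS = -2 - 2 = -4; -11 ≠ -4 — holds  (d = -7)
Away from these crossings d keeps a constant sign, and checking every integer in [-1000, 1000] confirms d ≠ 0 throughout. Hence the two sides are never equal, so the relation holds for every integer in [-1000, 1000].

Only (A) has a counterexample.

Answer: A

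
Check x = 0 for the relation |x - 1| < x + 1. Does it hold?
x = 0: LHS = |0 - 1| = |-1| = 1, RHS = 0 + 1 = 1; 1 < 1 — FAILS

The relation fails at x = 0, so x = 0 is a counterexample.

Answer: No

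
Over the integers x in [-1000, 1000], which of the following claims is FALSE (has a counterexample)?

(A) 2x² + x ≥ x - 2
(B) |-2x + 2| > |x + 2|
(A) Over all integers in [-1000, 1000], LHS − RHS is smallest at x = 0, where it equals 2:
x = 0: LHS = 2·0² + 0 = 0, RHS = 0 - 2 = -2; 0 ≥ -2 — holds
At the ends of the range:
x = -1000: LHS = 2·(-1000)² + (-1000) = 1999000, RHS = (-1000) - 2 = -1002; 1999000 ≥ -1002 — holds
x = 1000: LHS = 2·1000² + 1000 = 2001000, RHS = 1000 - 2 = 998; 2001000 ≥ 998 — holds
Hence LHS − RHS is never negative, i.e. LHS ≥ RHS throughout, so the relation holds for every integer in [-1000, 1000].

(B) x = 0: LHS = |-2·0 + 2| = |2| = 2, RHS = |0 + 2| = |2| = 2; 2 > 2 — FAILS

Only (B) has a counterexample.

Answer: B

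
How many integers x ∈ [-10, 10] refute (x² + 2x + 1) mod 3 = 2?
Counterexamples in [-10, 10]: {-10, -9, -8, -7, -6, -5, -4, -3, -2, -1, 0, 1, 2, 3, 4, 5, 6, 7, 8, 9, 10}.

Counting them gives 21 values.

Answer: 21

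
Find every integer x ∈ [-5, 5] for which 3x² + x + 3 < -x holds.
Over all integers in [-5, 5], LHS − RHS is smallest at x = 0, where it equals 3:
x = 0: LHS = 3·0² + 0 + 3 = 3, RHS = -0 = 0; 3 < 0 — FAILS
At the ends of the range:
x = -5: LHS = 3·(-5)² + (-5) + 3 = 73, RHS = -(-5) = 5; 73 < 5 — FAILS
x = 5: LHS = 3·5² + 5 + 3 = 83; 83 < -5 — FAILS
Hence LHS − RHS is never negative, i.e. LHS ≥ RHS throughout, so the claimed relation (<) fails for every integer in [-5, 5].

Answer: None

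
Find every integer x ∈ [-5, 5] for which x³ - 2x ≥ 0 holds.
Holds for: {-1, 0, 2, 3, 4, 5}
Fails for: {-5, -4, -3, -2, 1}

Answer: {-1, 0, 2, 3, 4, 5}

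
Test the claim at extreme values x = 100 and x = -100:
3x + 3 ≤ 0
x = 100: LHS = 3·100 + 3 = 303; 303 ≤ 0 — FAILS
x = -100: LHS = 3·(-100) + 3 = -297; -297 ≤ 0 — holds

Answer: Partially: fails for x = 100, holds for x = -100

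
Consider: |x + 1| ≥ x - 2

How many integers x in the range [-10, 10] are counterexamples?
Over all integers in [-10, 10], LHS − RHS is smallest at x = 0, where it equals 3:
x = 0: LHS = |0 + 1| = |1| = 1, RHS = 0 - 2 = -2; 1 ≥ -2 — holds
At the ends of the range:
x = -10: LHS = |(-10) + 1| = |-9| = 9, RHS = (-10) - 2 = -12; 9 ≥ -12 — holds
x = 10: LHS = |10 + 1| = |11| = 11, RHS = 10 - 2 = 8; 11 ≥ 8 — holds
Hence LHS − RHS is never negative, i.e. LHS ≥ RHS throughout, so the relation holds for every integer in [-10, 10].

No counterexample appears in that range.

Answer: 0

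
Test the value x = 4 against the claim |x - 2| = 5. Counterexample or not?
Substitute x = 4 into the relation:
x = 4: LHS = |4 - 2| = |2| = 2; 2 = 5 — FAILS

Since the claim fails at x = 4, this value is a counterexample.

Answer: Yes, x = 4 is a counterexample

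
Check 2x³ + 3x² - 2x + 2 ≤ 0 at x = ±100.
x = 100: LHS = 2·100³ + 3·100² - 2·100 + 2 = 2029802; 2029802 ≤ 0 — FAILS
x = -100: LHS = 2·(-100)³ + 3·(-100)² - 2·(-100) + 2 = -1969798; -1969798 ≤ 0 — holds

Answer: Partially: fails for x = 100, holds for x = -100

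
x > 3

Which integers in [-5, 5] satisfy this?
Holds for: {4, 5}
Fails for: {-5, -4, -3, -2, -1, 0, 1, 2, 3}

Answer: {4, 5}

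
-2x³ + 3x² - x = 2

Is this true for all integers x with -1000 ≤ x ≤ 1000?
The claim fails at x = 0:
x = 0: LHS = -2·0³ + 3·0² - 0 = 0; 0 = 2 — FAILS

Because a single integer refutes it, the statement is false.

Answer: False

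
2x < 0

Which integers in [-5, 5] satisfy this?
Holds for: {-5, -4, -3, -2, -1}
Fails for: {0, 1, 2, 3, 4, 5}

Answer: {-5, -4, -3, -2, -1}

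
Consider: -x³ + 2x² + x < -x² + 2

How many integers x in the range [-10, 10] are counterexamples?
Counterexamples in [-10, 10]: {-10, -9, -8, -7, -6, -5, -4, -3, -2, -1, 1, 2, 3}.

Counting them gives 13 values.

Answer: 13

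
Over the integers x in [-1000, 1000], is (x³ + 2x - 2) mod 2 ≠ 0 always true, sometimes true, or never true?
Holds at x = 1: LHS = (1³ + 2·1 - 2) mod 2 = 1 mod 2 = 1; 1 ≠ 0 — holds
Fails at x = 0: LHS = (0³ + 2·0 - 2) mod 2 = (-2) mod 2 = 0; 0 ≠ 0 — FAILS
It is satisfied by some integers in the range but not all.

Answer: Sometimes true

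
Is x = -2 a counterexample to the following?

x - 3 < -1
Substitute x = -2 into the relation:
x = -2: LHS = (-2) - 3 = -5; -5 < -1 — holds

The claim holds here, so x = -2 is not a counterexample. (A counterexample exists elsewhere, e.g. x = 2.)

Answer: No, x = -2 is not a counterexample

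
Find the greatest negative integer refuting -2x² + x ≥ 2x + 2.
Testing negative integers from -1 downward:
x = -1: LHS = -2·(-1)² + (-1) = -3, RHS = 2·(-1) + 2 = 0; -3 ≥ 0 — FAILS  ← closest negative counterexample to 0

Answer: x = -1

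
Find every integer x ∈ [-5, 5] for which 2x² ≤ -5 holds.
Over all integers in [-5, 5], LHS − RHS is smallest at x = 0, where it equals 5:
x = 0: LHS = 2·0² = 0; 0 ≤ -5 — FAILS
At the ends of the range:
x = -5: LHS = 2·(-5)² = 50; 50 ≤ -5 — FAILS
x = 5: LHS = 2·5² = 50; 50 ≤ -5 — FAILS
Hence LHS − RHS is never zero or negative, i.e. LHS > RHS throughout, so the claimed relation (≤) fails for every integer in [-5, 5].

Answer: None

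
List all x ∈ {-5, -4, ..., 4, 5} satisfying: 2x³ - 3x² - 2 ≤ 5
Holds for: {-5, -4, -3, -2, -1, 0, 1, 2}
Fails for: {3, 4, 5}

Answer: {-5, -4, -3, -2, -1, 0, 1, 2}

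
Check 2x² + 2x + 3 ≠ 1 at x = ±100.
x = 100: LHS = 2·100² + 2·100 + 3 = 20203; 20203 ≠ 1 — holds
x = -100: LHS = 2·(-100)² + 2·(-100) + 3 = 19803; 19803 ≠ 1 — holds

Answer: Yes, holds for both x = 100 and x = -100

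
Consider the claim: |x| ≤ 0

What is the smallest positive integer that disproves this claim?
Testing positive integers:
x = 1: LHS = |1| = 1; 1 ≤ 0 — FAILS  ← smallest positive counterexample

Answer: x = 1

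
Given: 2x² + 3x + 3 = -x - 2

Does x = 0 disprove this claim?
Substitute x = 0 into the relation:
x = 0: LHS = 2·0² + 3·0 + 3 = 3, RHS = -0 - 2 = -2; 3 = -2 — FAILS

Since the claim fails at x = 0, this value is a counterexample.

Answer: Yes, x = 0 is a counterexample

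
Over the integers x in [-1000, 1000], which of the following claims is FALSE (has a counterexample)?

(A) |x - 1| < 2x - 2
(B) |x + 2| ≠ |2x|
(A) x = 0: LHS = |0 - 1| = |-1| = 1, RHS = 2·0 - 2 = -2; 1 < -2 — FAILS
(B) x = 2: LHS = |2 + 2| = |4| = 4, RHS = |2·2| = |4| = 4; 4 ≠ 4 — FAILS

Answer: Both A and B are false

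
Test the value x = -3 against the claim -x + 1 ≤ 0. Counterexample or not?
Substitute x = -3 into the relation:
x = -3: LHS = -(-3) + 1 = 4; 4 ≤ 0 — FAILS

Since the claim fails at x = -3, this value is a counterexample.

Answer: Yes, x = -3 is a counterexample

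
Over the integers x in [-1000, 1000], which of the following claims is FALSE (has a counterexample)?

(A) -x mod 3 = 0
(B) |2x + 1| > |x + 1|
(A) x = 1: LHS = (-1) mod 3 = 2; 2 = 0 — FAILS
(B) x = 0: LHS = |2·0 + 1| = |1| = 1, RHS = |0 + 1| = |1| = 1; 1 > 1 — FAILS

Answer: Both A and B are false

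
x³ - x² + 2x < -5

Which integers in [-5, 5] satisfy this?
Holds for: {-5, -4, -3, -2}
Fails for: {-1, 0, 1, 2, 3, 4, 5}

Answer: {-5, -4, -3, -2}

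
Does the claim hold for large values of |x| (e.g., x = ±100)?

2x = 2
x = 100: LHS = 2·100 = 200; 200 = 2 — FAILS
x = -100: LHS = 2·(-100) = -200; -200 = 2 — FAILS

Answer: No, fails for both x = 100 and x = -100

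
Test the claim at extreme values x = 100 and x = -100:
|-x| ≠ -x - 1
x = 100: LHS = |-100| = 100, RHS = -100 - 1 = -101; 100 ≠ -101 — holds
x = -100: LHS = |-(-100)| = |100| = 100, RHS = -(-100) - 1 = 99; 100 ≠ 99 — holds

Answer: Yes, holds for both x = 100 and x = -100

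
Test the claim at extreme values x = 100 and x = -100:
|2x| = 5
x = 100: LHS = |2·100| = |200| = 200; 200 = 5 — FAILS
x = -100: LHS = |2·(-100)| = |-200| = 200; 200 = 5 — FAILS

Answer: No, fails for both x = 100 and x = -100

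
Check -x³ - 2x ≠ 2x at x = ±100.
x = 100: LHS = -100³ - 2·100 = -1000200, RHS = 2·100 = 200; -1000200 ≠ 200 — holds
x = -100: LHS = -(-100)³ - 2·(-100) = 1000200, RHS = 2·(-100) = -200; 1000200 ≠ -200 — holds

Answer: Yes, holds for both x = 100 and x = -100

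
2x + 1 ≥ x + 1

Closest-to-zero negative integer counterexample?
Testing negative integers from -1 downward:
x = -1: LHS = 2·(-1) + 1 = -1, RHS = (-1) + 1 = 0; -1 ≥ 0 — FAILS  ← closest negative counterexample to 0

Answer: x = -1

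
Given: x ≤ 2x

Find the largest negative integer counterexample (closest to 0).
Testing negative integers from -1 downward:
x = -1: RHS = 2·(-1) = -2; -1 ≤ -2 — FAILS  ← closest negative counterexample to 0

Answer: x = -1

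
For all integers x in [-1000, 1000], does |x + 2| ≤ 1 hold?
The claim fails at x = 0:
x = 0: LHS = |0 + 2| = |2| = 2; 2 ≤ 1 — FAILS

Because a single integer refutes it, the statement is false.

Answer: False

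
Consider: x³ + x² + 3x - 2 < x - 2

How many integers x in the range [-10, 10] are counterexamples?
Counterexamples in [-10, 10]: {0, 1, 2, 3, 4, 5, 6, 7, 8, 9, 10}.

Counting them gives 11 values.

Answer: 11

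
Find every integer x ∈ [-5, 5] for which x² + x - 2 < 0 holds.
Holds for: {-1, 0}
Fails for: {-5, -4, -3, -2, 1, 2, 3, 4, 5}

Answer: {-1, 0}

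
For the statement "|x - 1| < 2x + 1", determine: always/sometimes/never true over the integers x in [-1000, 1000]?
Holds at x = 1: LHS = |1 - 1| = |0| = 0, RHS = 2·1 + 1 = 3; 0 < 3 — holds
Fails at x = 0: LHS = |0 - 1| = |-1| = 1, RHS = 2·0 + 1 = 1; 1 < 1 — FAILS
It is satisfied by some integers in the range but not all.

Answer: Sometimes true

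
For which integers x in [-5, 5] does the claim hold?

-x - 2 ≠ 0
Holds for: {-5, -4, -3, -1, 0, 1, 2, 3, 4, 5}
Fails for: {-2}

Answer: {-5, -4, -3, -1, 0, 1, 2, 3, 4, 5}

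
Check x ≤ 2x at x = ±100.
x = 100: RHS = 2·100 = 200; 100 ≤ 200 — holds
x = -100: RHS = 2·(-100) = -200; -100 ≤ -200 — FAILS

Answer: Partially: holds for x = 100, fails for x = -100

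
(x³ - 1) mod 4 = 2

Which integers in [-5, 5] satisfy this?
Holds for: {-5, -1, 3}
Fails for: {-4, -3, -2, 0, 1, 2, 4, 5}

Answer: {-5, -1, 3}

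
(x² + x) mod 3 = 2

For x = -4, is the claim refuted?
Substitute x = -4 into the relation:
x = -4: LHS = ((-4)² + (-4)) mod 3 = 12 mod 3 = 0; 0 = 2 — FAILS

Since the claim fails at x = -4, this value is a counterexample.

Answer: Yes, x = -4 is a counterexample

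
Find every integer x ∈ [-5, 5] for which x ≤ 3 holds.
Holds for: {-5, -4, -3, -2, -1, 0, 1, 2, 3}
Fails for: {4, 5}

Answer: {-5, -4, -3, -2, -1, 0, 1, 2, 3}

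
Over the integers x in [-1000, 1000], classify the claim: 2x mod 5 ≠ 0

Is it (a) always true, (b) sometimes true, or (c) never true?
Holds at x = 1: LHS = (2·1) mod 5 = 2 mod 5 = 2; 2 ≠ 0 — holds
Fails at x = 0: LHS = (2·0) mod 5 = 0 mod 5 = 0; 0 ≠ 0 — FAILS
It is satisfied by some integers in the range but not all.

Answer: Sometimes true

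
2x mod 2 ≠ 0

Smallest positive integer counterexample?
Testing positive integers:
x = 1: LHS = (2·1) mod 2 = 2 mod 2 = 0; 0 ≠ 0 — FAILS  ← smallest positive counterexample

Answer: x = 1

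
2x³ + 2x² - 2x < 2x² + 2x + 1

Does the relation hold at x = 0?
x = 0: LHS = 2·0³ + 2·0² - 2·0 = 0, RHS = 2·0² + 2·0 + 1 = 1; 0 < 1 — holds

The relation is satisfied at x = 0.

Answer: Yes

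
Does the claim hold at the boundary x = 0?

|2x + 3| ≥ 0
x = 0: LHS = |2·0 + 3| = |3| = 3; 3 ≥ 0 — holds

The relation is satisfied at x = 0.

Answer: Yes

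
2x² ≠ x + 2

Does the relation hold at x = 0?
x = 0: LHS = 2·0² = 0, RHS = 0 + 2 = 2; 0 ≠ 2 — holds

The relation is satisfied at x = 0.

Answer: Yes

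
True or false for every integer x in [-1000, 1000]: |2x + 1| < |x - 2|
The claim fails at x = 1:
x = 1: LHS = |2·1 + 1| = |3| = 3, RHS = |1 - 2| = |-1| = 1; 3 < 1 — FAILS

Because a single integer refutes it, the statement is false.

Answer: False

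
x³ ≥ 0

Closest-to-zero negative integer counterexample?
Testing negative integers from -1 downward:
x = -1: LHS = (-1)³ = -1; -1 ≥ 0 — FAILS  ← closest negative counterexample to 0

Answer: x = -1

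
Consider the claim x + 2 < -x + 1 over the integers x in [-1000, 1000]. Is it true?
The claim fails at x = 0:
x = 0: LHS = 0 + 2 = 2, RHS = -0 + 1 = 1; 2 < 1 — FAILS

Because a single integer refutes it, the statement is false.

Answer: False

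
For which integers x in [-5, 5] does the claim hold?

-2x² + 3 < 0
Holds for: {-5, -4, -3, -2, 2, 3, 4, 5}
Fails for: {-1, 0, 1}

Answer: {-5, -4, -3, -2, 2, 3, 4, 5}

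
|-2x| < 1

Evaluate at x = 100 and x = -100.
x = 100: LHS = |-2·100| = |-200| = 200; 200 < 1 — FAILS
x = -100: LHS = |-2·(-100)| = |200| = 200; 200 < 1 — FAILS

Answer: No, fails for both x = 100 and x = -100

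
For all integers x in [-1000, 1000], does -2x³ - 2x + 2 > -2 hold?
The claim fails at x = 1:
x = 1: LHS = -2·1³ - 2·1 + 2 = -2; -2 > -2 — FAILS

Because a single integer refutes it, the statement is false.

Answer: False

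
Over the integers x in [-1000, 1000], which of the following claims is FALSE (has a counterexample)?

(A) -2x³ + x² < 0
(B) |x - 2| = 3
(A) x = 0: LHS = -2·0³ + 0² = 0; 0 < 0 — FAILS
(B) x = 0: LHS = |0 - 2| = |-2| = 2; 2 = 3 — FAILS

Answer: Both A and B are false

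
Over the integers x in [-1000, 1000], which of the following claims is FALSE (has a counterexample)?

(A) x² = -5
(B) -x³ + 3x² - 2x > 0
(A) x = 0: LHS = 0² = 0; 0 = -5 — FAILS
(B) x = 0: LHS = -0³ + 3·0² - 2·0 = 0; 0 > 0 — FAILS

Answer: Both A and B are false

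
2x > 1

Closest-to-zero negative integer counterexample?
Testing negative integers from -1 downward:
x = -1: LHS = 2·(-1) = -2; -2 > 1 — FAILS  ← closest negative counterexample to 0

Answer: x = -1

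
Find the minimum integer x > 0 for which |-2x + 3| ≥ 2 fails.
Testing positive integers:
x = 1: LHS = |-2·1 + 3| = |1| = 1; 1 ≥ 2 — FAILS  ← smallest positive counterexample

Answer: x = 1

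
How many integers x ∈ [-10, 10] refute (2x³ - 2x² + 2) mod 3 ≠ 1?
Counterexamples in [-10, 10]: {-10, -7, -4, -1, 2, 5, 8}.

Counting them gives 7 values.

Answer: 7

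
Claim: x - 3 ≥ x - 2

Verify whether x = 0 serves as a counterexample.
Substitute x = 0 into the relation:
x = 0: LHS = 0 - 3 = -3, RHS = 0 - 2 = -2; -3 ≥ -2 — FAILS

Since the claim fails at x = 0, this value is a counterexample.

Answer: Yes, x = 0 is a counterexample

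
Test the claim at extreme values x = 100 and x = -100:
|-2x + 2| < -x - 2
x = 100: LHS = |-2·100 + 2| = |-198| = 198, RHS = -100 - 2 = -102; 198 < -102 — FAILS
x = -100: LHS = |-2·(-100) + 2| = |202| = 202, RHS = -(-100) - 2 = 98; 202 < 98 — FAILS

Answer: No, fails for both x = 100 and x = -100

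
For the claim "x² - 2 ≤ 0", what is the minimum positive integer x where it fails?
Testing positive integers:
x = 1: LHS = 1² - 2 = -1; -1 ≤ 0 — holds
x = 2: LHS = 2² - 2 = 2; 2 ≤ 0 — FAILS  ← smallest positive counterexample

Answer: x = 2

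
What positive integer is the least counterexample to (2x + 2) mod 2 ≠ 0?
Testing positive integers:
x = 1: LHS = (2·1 + 2) mod 2 = 4 mod 2 = 0; 0 ≠ 0 — FAILS  ← smallest positive counterexample

Answer: x = 1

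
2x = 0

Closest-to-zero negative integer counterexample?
Testing negative integers from -1 downward:
x = -1: LHS = 2·(-1) = -2; -2 = 0 — FAILS  ← closest negative counterexample to 0

Answer: x = -1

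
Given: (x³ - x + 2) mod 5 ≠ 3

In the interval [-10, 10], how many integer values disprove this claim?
Counterexamples in [-10, 10]: {-8, -3, 2, 7}.

Counting them gives 4 values.

Answer: 4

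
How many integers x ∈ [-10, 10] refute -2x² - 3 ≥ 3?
Counterexamples in [-10, 10]: {-10, -9, -8, -7, -6, -5, -4, -3, -2, -1, 0, 1, 2, 3, 4, 5, 6, 7, 8, 9, 10}.

Counting them gives 21 values.

Answer: 21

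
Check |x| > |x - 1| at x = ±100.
x = 100: LHS = |100| = 100, RHS = |100 - 1| = |99| = 99; 100 > 99 — holds
x = -100: LHS = |-100| = 100, RHS = |(-100) - 1| = |-101| = 101; 100 > 101 — FAILS

Answer: Partially: holds for x = 100, fails for x = -100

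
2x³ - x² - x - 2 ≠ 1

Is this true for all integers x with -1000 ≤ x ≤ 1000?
Track d = LHS − RHS over the integers in [-1000, 1000]. Equality would need d = 0, but d changes sign only between consecutive integers, jumping over 0:
x = 1: LHS = 2·1³ - 1² - 1 - 2 = -2; -2 ≠ 1 — holds  (d = -3)
x = 2: LHS = 2·2³ - 2² - 2 - 2 = 8; 8 ≠ 1 — holds  (d = 7)
Away from these crossings d keeps a constant sign, and checking every integer in [-1000, 1000] confirms d ≠ 0 throughout. Hence the two sides are never equal, so the relation holds for every integer in [-1000, 1000].

No counterexample exists.

Answer: True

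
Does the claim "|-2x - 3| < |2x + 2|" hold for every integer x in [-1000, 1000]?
The claim fails at x = 0:
x = 0: LHS = |-2·0 - 3| = |-3| = 3, RHS = |2·0 + 2| = |2| = 2; 3 < 2 — FAILS

Because a single integer refutes it, the statement is false.

Answer: False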